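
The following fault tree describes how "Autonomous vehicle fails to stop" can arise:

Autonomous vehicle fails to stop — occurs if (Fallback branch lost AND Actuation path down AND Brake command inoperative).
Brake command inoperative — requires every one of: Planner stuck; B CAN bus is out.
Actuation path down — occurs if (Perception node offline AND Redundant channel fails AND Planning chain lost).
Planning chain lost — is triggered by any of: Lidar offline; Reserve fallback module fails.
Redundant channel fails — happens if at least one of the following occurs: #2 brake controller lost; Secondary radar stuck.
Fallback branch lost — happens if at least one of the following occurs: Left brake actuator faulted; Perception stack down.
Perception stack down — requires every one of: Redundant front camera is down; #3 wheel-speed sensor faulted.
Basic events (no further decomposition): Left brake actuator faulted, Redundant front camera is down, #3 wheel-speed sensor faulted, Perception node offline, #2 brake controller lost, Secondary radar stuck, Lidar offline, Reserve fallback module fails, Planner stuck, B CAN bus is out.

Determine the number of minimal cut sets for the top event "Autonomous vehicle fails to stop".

Perception stack down [AND]: one cut set from each child combined → 1 × 1 = 1 cut set(s).
Fallback branch lost [OR]: union of children's cut sets → 2 cut set(s).
Redundant channel fails [OR]: union of children's cut sets → 2 cut set(s).
Planning chain lost [OR]: union of children's cut sets → 2 cut set(s).
Actuation path down [AND]: one cut set from each child combined → 1 × 2 × 2 = 4 cut set(s).
Brake command inoperative [AND]: one cut set from each child combined → 1 × 1 = 1 cut set(s).
Autonomous vehicle fails to stop [AND]: one cut set from each child combined → 2 × 4 × 1 = 8 cut set(s).
Minimal cut sets: {#2 brake controller lost, B CAN bus is out, Left brake actuator faulted, Lidar offline, Perception node offline, Planner stuck}; {#2 brake controller lost, B CAN bus is out, Left brake actuator faulted, Perception node offline, Planner stuck, Reserve fallback module fails}; {B CAN bus is out, Left brake actuator faulted, Lidar offline, Perception node offline, Planner stuck, Secondary radar stuck}; {B CAN bus is out, Left brake actuator faulted, Perception node offline, Planner stuck, Reserve fallback module fails, Secondary radar stuck}; {#2 brake controller lost, #3 wheel-speed sensor faulted, B CAN bus is out, Lidar offline, Perception node offline, Planner stuck, Redundant front camera is down}; {#2 brake controller lost, #3 wheel-speed sensor faulted, B CAN bus is out, Perception node offline, Planner stuck, Redundant front camera is down, Reserve fallback module fails}; {#3 wheel-speed sensor faulted, B CAN bus is out, Lidar offline, Perception node offline, Planner stuck, Redundant front camera is down, Secondary radar stuck}; {#3 wheel-speed sensor faulted, B CAN bus is out, Perception node offline, Planner stuck, Redundant front camera is down, Reserve fallback module fails, Secondary radar stuck}.

8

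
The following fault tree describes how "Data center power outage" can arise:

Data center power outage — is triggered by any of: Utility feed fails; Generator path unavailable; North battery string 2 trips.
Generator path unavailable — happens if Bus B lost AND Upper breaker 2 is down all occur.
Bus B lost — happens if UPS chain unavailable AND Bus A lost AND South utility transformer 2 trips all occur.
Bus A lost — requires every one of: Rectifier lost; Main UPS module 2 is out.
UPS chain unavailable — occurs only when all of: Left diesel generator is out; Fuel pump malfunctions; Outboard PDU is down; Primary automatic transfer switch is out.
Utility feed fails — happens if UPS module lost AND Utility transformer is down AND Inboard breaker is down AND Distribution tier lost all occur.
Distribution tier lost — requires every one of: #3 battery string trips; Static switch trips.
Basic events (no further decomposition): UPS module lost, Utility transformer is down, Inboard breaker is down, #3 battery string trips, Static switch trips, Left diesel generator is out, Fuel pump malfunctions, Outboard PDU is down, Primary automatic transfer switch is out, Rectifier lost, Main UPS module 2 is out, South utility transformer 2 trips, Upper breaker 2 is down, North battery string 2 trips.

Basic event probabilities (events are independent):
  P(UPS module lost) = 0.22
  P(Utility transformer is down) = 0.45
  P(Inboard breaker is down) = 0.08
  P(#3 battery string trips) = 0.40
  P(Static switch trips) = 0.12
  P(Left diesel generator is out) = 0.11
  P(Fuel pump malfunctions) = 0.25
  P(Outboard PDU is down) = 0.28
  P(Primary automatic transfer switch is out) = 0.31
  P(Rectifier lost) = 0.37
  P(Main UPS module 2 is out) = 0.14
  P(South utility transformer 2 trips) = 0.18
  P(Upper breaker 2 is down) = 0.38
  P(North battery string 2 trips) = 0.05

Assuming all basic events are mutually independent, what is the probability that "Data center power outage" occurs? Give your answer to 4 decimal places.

P(Distribution tier lost) [AND] = 0.40 × 0.12 = 0.048000
P(Utility feed fails) [AND] = 0.22 × 0.45 × 0.08 × 0.048000 = 0.000380
P(UPS chain unavailable) [AND] = 0.11 × 0.25 × 0.28 × 0.31 = 0.002387
P(Bus A lost) [AND] = 0.37 × 0.14 = 0.051800
P(Bus B lost) [AND] = 0.002387 × 0.051800 × 0.18 = 0.000022
P(Generator path unavailable) [AND] = 0.000022 × 0.38 = 0.000008
P(Data center power outage) [OR] = 1 − (1−0.000380) × (1−0.000008) × (1−0.05) = 0.050369
Rounded to 4 decimal places: P(Data center power outage) ≈ 0.0504.

0.0504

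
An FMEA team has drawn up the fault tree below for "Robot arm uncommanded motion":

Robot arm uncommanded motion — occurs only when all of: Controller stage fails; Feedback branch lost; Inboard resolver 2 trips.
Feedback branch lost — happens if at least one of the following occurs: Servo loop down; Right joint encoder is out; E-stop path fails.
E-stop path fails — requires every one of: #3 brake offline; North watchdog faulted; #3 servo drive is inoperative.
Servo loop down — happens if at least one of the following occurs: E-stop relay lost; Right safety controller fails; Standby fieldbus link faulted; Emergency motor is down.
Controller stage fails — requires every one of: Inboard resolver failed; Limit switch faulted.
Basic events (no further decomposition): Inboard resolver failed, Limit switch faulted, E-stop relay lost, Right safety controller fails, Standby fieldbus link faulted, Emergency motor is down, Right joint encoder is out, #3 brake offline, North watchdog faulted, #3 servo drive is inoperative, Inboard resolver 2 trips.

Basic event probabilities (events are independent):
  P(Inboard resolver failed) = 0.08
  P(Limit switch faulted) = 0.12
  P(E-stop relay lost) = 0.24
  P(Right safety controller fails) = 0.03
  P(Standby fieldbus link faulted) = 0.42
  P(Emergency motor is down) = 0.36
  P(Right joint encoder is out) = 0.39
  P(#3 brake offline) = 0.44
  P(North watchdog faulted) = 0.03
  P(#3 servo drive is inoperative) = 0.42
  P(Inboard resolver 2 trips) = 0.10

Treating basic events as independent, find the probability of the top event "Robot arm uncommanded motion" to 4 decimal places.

0.0008

P(Controller stage fails) [AND] = 0.08 × 0.12 = 0.009600
P(Servo loop down) [OR] = 1 − (1−0.24) × (1−0.03) × (1−0.42) × (1−0.36) = 0.726351
P(E-stop path fails) [AND] = 0.44 × 0.03 × 0.42 = 0.005544
P(Feedback branch lost) [OR] = 1 − (1−0.726351) × (1−0.39) × (1−0.005544) = 0.834000
P(Robot arm uncommanded motion) [AND] = 0.009600 × 0.834000 × 0.10 = 0.000801
Rounded to 4 decimal places: P(Robot arm uncommanded motion) ≈ 0.0008.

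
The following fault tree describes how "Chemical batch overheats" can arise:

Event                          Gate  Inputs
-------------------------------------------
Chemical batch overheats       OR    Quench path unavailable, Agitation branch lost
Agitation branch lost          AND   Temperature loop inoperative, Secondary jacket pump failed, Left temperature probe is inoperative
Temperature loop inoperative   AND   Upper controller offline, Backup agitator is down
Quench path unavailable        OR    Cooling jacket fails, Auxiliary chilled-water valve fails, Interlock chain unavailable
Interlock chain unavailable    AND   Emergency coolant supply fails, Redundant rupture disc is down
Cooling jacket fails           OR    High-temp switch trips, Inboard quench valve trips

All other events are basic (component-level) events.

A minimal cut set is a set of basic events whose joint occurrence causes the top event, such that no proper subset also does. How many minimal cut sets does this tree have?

5

Cooling jacket fails [OR]: union of children's cut sets → 2 cut set(s).
Interlock chain unavailable [AND]: one cut set from each child combined → 1 × 1 = 1 cut set(s).
Quench path unavailable [OR]: union of children's cut sets → 4 cut set(s).
Temperature loop inoperative [AND]: one cut set from each child combined → 1 × 1 = 1 cut set(s).
Agitation branch lost [AND]: one cut set from each child combined → 1 × 1 × 1 = 1 cut set(s).
Chemical batch overheats [OR]: union of children's cut sets → 5 cut set(s).
Minimal cut sets: {High-temp switch trips}; {Inboard quench valve trips}; {Auxiliary chilled-water valve fails}; {Emergency coolant supply fails, Redundant rupture disc is down}; {Backup agitator is down, Left temperature probe is inoperative, Secondary jacket pump failed, Upper controller offline}.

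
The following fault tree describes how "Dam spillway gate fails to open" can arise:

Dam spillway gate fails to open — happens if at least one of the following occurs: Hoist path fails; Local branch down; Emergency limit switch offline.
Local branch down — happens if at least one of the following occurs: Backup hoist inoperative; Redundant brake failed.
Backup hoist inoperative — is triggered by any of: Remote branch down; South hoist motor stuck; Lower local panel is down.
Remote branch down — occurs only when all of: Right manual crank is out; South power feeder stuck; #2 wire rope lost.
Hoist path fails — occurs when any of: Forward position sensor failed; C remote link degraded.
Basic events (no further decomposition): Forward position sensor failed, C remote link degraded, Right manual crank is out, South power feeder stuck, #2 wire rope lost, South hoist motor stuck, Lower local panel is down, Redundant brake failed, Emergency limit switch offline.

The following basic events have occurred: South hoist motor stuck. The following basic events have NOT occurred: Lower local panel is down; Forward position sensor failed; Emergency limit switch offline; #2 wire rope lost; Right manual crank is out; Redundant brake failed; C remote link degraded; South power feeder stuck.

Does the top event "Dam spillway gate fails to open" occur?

Hoist path fails [OR]: Forward position sensor failed=not, C remote link degraded=not → no input occurs → does not occur.
Remote branch down [AND]: Right manual crank is out=not, South power feeder stuck=not, #2 wire rope lost=not → not all inputs occur → does not occur.
Backup hoist inoperative [OR]: Remote branch down=not, South hoist motor stuck=occurs, Lower local panel is down=not → at least one input occurs → occurs.
Local branch down [OR]: Backup hoist inoperative=occurs, Redundant brake failed=not → at least one input occurs → occurs.
Dam spillway gate fails to open [OR]: Hoist path fails=not, Local branch down=occurs, Emergency limit switch offline=not → at least one input occurs → occurs.

Yes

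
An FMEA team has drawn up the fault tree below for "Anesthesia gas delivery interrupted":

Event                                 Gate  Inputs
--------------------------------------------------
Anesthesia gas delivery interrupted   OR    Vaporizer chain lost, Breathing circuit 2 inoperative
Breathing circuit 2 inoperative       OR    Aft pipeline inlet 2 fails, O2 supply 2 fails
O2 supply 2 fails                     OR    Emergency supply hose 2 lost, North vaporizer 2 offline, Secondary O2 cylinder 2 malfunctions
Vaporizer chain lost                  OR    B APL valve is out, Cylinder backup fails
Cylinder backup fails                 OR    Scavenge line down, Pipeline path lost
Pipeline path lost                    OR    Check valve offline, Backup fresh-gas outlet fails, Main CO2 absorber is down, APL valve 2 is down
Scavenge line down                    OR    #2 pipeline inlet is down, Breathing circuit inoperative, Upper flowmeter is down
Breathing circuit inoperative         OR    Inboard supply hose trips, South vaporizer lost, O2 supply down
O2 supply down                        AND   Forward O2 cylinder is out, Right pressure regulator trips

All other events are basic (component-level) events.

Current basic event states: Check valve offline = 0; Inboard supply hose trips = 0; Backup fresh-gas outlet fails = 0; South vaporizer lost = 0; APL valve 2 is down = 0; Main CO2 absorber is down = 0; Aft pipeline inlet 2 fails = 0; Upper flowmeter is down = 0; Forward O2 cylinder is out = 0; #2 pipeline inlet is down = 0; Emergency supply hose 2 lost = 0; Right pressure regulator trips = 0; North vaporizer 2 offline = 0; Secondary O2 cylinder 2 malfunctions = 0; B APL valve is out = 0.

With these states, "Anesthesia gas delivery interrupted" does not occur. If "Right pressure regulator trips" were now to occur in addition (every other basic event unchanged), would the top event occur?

No

Counterfactual: set "Right pressure regulator trips" to occurred.
O2 supply down [AND]: Forward O2 cylinder is out=not, Right pressure regulator trips=occurs → not all inputs occur → does not occur.
Breathing circuit inoperative [OR]: Inboard supply hose trips=not, South vaporizer lost=not, O2 supply down=not → no input occurs → does not occur.
Scavenge line down [OR]: #2 pipeline inlet is down=not, Breathing circuit inoperative=not, Upper flowmeter is down=not → no input occurs → does not occur.
Pipeline path lost [OR]: Check valve offline=not, Backup fresh-gas outlet fails=not, Main CO2 absorber is down=not, APL valve 2 is down=not → no input occurs → does not occur.
Cylinder backup fails [OR]: Scavenge line down=not, Pipeline path lost=not → no input occurs → does not occur.
Vaporizer chain lost [OR]: B APL valve is out=not, Cylinder backup fails=not → no input occurs → does not occur.
O2 supply 2 fails [OR]: Emergency supply hose 2 lost=not, North vaporizer 2 offline=not, Secondary O2 cylinder 2 malfunctions=not → no input occurs → does not occur.
Breathing circuit 2 inoperative [OR]: Aft pipeline inlet 2 fails=not, O2 supply 2 fails=not → no input occurs → does not occur.
Anesthesia gas delivery interrupted [OR]: Vaporizer chain lost=not, Breathing circuit 2 inoperative=not → no input occurs → does not occur.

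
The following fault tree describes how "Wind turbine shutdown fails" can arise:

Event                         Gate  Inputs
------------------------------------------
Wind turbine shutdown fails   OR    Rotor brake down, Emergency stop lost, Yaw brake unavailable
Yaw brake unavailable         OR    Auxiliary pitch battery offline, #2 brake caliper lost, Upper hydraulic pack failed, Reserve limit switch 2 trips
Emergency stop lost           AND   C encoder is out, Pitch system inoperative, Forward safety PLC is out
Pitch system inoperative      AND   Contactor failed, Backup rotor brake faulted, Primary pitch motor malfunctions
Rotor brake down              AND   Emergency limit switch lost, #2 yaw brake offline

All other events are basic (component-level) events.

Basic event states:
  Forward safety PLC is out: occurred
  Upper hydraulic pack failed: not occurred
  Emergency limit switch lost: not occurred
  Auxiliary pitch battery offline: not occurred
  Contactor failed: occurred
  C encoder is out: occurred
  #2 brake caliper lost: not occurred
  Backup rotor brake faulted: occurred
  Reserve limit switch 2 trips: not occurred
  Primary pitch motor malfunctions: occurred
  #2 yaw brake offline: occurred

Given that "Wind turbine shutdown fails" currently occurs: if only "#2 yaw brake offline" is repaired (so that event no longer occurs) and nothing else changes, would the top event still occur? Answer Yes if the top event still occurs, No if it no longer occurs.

Yes

Counterfactual: set "#2 yaw brake offline" to not occurred.
Rotor brake down [AND]: Emergency limit switch lost=not, #2 yaw brake offline=not → not all inputs occur → does not occur.
Pitch system inoperative [AND]: Contactor failed=occurs, Backup rotor brake faulted=occurs, Primary pitch motor malfunctions=occurs → all inputs occur → occurs.
Emergency stop lost [AND]: C encoder is out=occurs, Pitch system inoperative=occurs, Forward safety PLC is out=occurs → all inputs occur → occurs.
Yaw brake unavailable [OR]: Auxiliary pitch battery offline=not, #2 brake caliper lost=not, Upper hydraulic pack failed=not, Reserve limit switch 2 trips=not → no input occurs → does not occur.
Wind turbine shutdown fails [OR]: Rotor brake down=not, Emergency stop lost=occurs, Yaw brake unavailable=not → at least one input occurs → occurs.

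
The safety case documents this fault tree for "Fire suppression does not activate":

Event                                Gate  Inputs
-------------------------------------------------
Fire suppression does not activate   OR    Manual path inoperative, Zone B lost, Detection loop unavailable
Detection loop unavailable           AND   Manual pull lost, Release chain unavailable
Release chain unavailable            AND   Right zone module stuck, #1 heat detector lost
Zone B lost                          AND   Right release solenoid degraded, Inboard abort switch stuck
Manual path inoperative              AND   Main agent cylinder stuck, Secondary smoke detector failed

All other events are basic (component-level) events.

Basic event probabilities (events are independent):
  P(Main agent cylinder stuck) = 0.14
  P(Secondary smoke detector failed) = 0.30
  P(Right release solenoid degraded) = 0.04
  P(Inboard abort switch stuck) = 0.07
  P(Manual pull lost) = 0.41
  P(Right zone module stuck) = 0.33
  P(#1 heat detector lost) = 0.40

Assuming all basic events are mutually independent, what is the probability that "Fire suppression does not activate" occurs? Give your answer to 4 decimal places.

P(Manual path inoperative) [AND] = 0.14 × 0.30 = 0.042000
P(Zone B lost) [AND] = 0.04 × 0.07 = 0.002800
P(Release chain unavailable) [AND] = 0.33 × 0.40 = 0.132000
P(Detection loop unavailable) [AND] = 0.41 × 0.132000 = 0.054120
P(Fire suppression does not activate) [OR] = 1 − (1−0.042000) × (1−0.002800) × (1−0.054120) = 0.096384
Rounded to 4 decimal places: P(Fire suppression does not activate) ≈ 0.0964.

0.0964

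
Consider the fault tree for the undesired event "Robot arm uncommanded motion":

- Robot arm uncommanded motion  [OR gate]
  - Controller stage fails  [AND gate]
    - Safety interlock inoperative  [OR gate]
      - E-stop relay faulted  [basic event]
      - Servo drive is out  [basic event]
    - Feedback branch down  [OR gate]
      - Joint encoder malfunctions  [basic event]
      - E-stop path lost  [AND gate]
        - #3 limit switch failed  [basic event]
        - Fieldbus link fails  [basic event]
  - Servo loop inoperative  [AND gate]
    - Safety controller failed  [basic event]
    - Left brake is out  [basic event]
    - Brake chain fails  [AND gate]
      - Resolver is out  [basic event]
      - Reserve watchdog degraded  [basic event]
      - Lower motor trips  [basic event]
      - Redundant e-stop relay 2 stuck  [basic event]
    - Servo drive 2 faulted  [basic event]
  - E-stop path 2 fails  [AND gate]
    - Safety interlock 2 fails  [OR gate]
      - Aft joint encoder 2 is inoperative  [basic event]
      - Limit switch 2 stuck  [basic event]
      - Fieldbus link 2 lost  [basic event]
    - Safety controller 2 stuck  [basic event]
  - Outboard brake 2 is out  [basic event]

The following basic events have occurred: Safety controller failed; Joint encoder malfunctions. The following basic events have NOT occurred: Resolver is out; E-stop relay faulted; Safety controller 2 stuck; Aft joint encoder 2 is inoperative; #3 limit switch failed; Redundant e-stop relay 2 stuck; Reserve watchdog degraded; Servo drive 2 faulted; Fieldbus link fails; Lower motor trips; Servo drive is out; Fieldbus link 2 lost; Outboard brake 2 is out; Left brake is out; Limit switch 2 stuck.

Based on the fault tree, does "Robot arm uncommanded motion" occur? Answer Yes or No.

Safety interlock inoperative [OR]: E-stop relay faulted=not, Servo drive is out=not → no input occurs → does not occur.
E-stop path lost [AND]: #3 limit switch failed=not, Fieldbus link fails=not → not all inputs occur → does not occur.
Feedback branch down [OR]: Joint encoder malfunctions=occurs, E-stop path lost=not → at least one input occurs → occurs.
Controller stage fails [AND]: Safety interlock inoperative=not, Feedback branch down=occurs → not all inputs occur → does not occur.
Brake chain fails [AND]: Resolver is out=not, Reserve watchdog degraded=not, Lower motor trips=not, Redundant e-stop relay 2 stuck=not → not all inputs occur → does not occur.
Servo loop inoperative [AND]: Safety controller failed=occurs, Left brake is out=not, Brake chain fails=not, Servo drive 2 faulted=not → not all inputs occur → does not occur.
Safety interlock 2 fails [OR]: Aft joint encoder 2 is inoperative=not, Limit switch 2 stuck=not, Fieldbus link 2 lost=not → no input occurs → does not occur.
E-stop path 2 fails [AND]: Safety interlock 2 fails=not, Safety controller 2 stuck=not → not all inputs occur → does not occur.
Robot arm uncommanded motion [OR]: Controller stage fails=not, Servo loop inoperative=not, E-stop path 2 fails=not, Outboard brake 2 is out=not → no input occurs → does not occur.

No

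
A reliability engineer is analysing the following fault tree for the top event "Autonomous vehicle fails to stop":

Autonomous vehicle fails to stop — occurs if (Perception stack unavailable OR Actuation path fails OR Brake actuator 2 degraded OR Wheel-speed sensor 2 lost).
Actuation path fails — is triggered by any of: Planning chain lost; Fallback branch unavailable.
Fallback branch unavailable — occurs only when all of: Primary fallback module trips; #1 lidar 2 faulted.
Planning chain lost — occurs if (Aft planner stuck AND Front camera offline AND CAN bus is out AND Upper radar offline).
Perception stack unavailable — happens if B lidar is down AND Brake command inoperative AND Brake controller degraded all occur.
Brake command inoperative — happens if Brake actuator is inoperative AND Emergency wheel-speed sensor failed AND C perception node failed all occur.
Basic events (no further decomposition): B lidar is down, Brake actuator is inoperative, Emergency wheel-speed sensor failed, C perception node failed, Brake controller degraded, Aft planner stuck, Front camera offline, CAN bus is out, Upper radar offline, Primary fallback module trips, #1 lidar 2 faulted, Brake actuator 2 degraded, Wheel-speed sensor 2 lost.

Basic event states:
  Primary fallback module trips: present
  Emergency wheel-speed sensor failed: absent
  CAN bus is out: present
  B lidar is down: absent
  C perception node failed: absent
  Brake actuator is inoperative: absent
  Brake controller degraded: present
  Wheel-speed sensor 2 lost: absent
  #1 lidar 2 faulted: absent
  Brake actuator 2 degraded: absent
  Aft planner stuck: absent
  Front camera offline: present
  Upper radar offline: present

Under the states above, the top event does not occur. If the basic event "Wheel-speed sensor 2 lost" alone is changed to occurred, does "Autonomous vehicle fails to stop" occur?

Counterfactual: set "Wheel-speed sensor 2 lost" to occurred.
Brake command inoperative [AND]: Brake actuator is inoperative=not, Emergency wheel-speed sensor failed=not, C perception node failed=not → not all inputs occur → does not occur.
Perception stack unavailable [AND]: B lidar is down=not, Brake command inoperative=not, Brake controller degraded=occurs → not all inputs occur → does not occur.
Planning chain lost [AND]: Aft planner stuck=not, Front camera offline=occurs, CAN bus is out=occurs, Upper radar offline=occurs → not all inputs occur → does not occur.
Fallback branch unavailable [AND]: Primary fallback module trips=occurs, #1 lidar 2 faulted=not → not all inputs occur → does not occur.
Actuation path fails [OR]: Planning chain lost=not, Fallback branch unavailable=not → no input occurs → does not occur.
Autonomous vehicle fails to stop [OR]: Perception stack unavailable=not, Actuation path fails=not, Brake actuator 2 degraded=not, Wheel-speed sensor 2 lost=occurs → at least one input occurs → occurs.

Yes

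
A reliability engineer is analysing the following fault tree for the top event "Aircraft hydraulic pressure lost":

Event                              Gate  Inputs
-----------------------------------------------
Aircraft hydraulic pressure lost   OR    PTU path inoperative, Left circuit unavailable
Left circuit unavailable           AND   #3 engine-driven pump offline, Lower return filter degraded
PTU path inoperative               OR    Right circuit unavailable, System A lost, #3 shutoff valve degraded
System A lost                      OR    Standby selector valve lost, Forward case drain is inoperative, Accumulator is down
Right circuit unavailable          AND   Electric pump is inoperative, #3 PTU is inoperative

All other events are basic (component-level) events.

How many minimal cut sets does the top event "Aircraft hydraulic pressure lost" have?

6

Right circuit unavailable [AND]: one cut set from each child combined → 1 × 1 = 1 cut set(s).
System A lost [OR]: union of children's cut sets → 3 cut set(s).
PTU path inoperative [OR]: union of children's cut sets → 5 cut set(s).
Left circuit unavailable [AND]: one cut set from each child combined → 1 × 1 = 1 cut set(s).
Aircraft hydraulic pressure lost [OR]: union of children's cut sets → 6 cut set(s).
Minimal cut sets: {#3 PTU is inoperative, Electric pump is inoperative}; {Standby selector valve lost}; {Forward case drain is inoperative}; {Accumulator is down}; {#3 shutoff valve degraded}; {#3 engine-driven pump offline, Lower return filter degraded}.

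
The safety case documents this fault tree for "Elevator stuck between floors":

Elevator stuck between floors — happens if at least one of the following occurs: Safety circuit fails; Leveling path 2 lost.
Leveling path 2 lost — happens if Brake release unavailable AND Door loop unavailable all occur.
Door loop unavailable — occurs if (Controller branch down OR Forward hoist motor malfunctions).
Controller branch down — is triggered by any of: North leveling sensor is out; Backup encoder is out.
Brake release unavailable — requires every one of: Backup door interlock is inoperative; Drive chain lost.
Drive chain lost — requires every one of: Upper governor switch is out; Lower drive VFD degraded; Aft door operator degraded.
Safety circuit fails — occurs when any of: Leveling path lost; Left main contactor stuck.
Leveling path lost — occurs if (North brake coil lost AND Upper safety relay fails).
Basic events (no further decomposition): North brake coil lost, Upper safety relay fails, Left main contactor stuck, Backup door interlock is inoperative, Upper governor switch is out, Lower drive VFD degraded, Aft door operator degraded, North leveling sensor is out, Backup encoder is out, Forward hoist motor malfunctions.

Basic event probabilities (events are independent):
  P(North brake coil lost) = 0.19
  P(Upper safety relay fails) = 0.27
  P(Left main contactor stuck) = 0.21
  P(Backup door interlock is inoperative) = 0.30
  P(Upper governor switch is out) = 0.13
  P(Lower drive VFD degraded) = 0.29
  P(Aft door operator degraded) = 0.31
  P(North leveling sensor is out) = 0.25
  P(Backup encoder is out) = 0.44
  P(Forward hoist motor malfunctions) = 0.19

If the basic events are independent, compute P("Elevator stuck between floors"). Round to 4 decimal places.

0.2523

P(Leveling path lost) [AND] = 0.19 × 0.27 = 0.051300
P(Safety circuit fails) [OR] = 1 − (1−0.051300) × (1−0.21) = 0.250527
P(Drive chain lost) [AND] = 0.13 × 0.29 × 0.31 = 0.011687
P(Brake release unavailable) [AND] = 0.30 × 0.011687 = 0.003506
P(Controller branch down) [OR] = 1 − (1−0.25) × (1−0.44) = 0.580000
P(Door loop unavailable) [OR] = 1 − (1−0.580000) × (1−0.19) = 0.659800
P(Leveling path 2 lost) [AND] = 0.003506 × 0.659800 = 0.002313
P(Elevator stuck between floors) [OR] = 1 − (1−0.250527) × (1−0.002313) = 0.252261
Rounded to 4 decimal places: P(Elevator stuck between floors) ≈ 0.2523.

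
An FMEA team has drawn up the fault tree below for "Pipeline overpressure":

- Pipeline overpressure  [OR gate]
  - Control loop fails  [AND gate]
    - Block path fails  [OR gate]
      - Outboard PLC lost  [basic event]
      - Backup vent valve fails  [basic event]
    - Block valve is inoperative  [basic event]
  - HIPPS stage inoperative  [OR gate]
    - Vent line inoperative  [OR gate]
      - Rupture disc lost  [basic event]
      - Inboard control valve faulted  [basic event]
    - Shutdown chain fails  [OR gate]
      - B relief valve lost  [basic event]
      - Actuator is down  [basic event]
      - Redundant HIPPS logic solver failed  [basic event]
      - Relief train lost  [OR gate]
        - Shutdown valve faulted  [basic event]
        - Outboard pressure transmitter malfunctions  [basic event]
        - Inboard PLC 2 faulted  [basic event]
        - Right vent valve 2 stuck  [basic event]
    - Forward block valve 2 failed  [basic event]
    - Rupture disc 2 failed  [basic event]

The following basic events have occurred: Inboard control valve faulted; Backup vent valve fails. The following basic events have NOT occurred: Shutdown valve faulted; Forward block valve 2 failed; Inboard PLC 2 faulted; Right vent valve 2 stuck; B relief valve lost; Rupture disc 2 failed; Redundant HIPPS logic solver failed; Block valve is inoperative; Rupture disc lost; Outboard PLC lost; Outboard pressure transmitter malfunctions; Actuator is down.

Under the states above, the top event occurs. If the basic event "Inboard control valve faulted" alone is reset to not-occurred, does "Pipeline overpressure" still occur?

Counterfactual: set "Inboard control valve faulted" to not occurred.
Block path fails [OR]: Outboard PLC lost=not, Backup vent valve fails=occurs → at least one input occurs → occurs.
Control loop fails [AND]: Block path fails=occurs, Block valve is inoperative=not → not all inputs occur → does not occur.
Vent line inoperative [OR]: Rupture disc lost=not, Inboard control valve faulted=not → no input occurs → does not occur.
Relief train lost [OR]: Shutdown valve faulted=not, Outboard pressure transmitter malfunctions=not, Inboard PLC 2 faulted=not, Right vent valve 2 stuck=not → no input occurs → does not occur.
Shutdown chain fails [OR]: B relief valve lost=not, Actuator is down=not, Redundant HIPPS logic solver failed=not, Relief train lost=not → no input occurs → does not occur.
HIPPS stage inoperative [OR]: Vent line inoperative=not, Shutdown chain fails=not, Forward block valve 2 failed=not, Rupture disc 2 failed=not → no input occurs → does not occur.
Pipeline overpressure [OR]: Control loop fails=not, HIPPS stage inoperative=not → no input occurs → does not occur.

No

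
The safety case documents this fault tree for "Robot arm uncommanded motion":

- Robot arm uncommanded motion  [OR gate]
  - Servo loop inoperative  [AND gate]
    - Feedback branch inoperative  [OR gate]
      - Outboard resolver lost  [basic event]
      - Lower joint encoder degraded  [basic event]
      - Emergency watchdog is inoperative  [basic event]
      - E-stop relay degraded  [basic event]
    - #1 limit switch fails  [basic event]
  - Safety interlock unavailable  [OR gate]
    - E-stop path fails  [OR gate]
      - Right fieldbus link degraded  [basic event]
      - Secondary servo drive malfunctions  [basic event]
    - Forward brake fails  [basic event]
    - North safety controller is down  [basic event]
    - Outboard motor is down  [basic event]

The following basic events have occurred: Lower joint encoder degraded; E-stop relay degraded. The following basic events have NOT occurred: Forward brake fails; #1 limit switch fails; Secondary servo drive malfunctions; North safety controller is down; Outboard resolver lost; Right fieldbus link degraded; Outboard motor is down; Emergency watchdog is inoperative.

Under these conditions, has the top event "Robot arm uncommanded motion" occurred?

Feedback branch inoperative [OR]: Outboard resolver lost=not, Lower joint encoder degraded=occurs, Emergency watchdog is inoperative=not, E-stop relay degraded=occurs → at least one input occurs → occurs.
Servo loop inoperative [AND]: Feedback branch inoperative=occurs, #1 limit switch fails=not → not all inputs occur → does not occur.
E-stop path fails [OR]: Right fieldbus link degraded=not, Secondary servo drive malfunctions=not → no input occurs → does not occur.
Safety interlock unavailable [OR]: E-stop path fails=not, Forward brake fails=not, North safety controller is down=not, Outboard motor is down=not → no input occurs → does not occur.
Robot arm uncommanded motion [OR]: Servo loop inoperative=not, Safety interlock unavailable=not → no input occurs → does not occur.

No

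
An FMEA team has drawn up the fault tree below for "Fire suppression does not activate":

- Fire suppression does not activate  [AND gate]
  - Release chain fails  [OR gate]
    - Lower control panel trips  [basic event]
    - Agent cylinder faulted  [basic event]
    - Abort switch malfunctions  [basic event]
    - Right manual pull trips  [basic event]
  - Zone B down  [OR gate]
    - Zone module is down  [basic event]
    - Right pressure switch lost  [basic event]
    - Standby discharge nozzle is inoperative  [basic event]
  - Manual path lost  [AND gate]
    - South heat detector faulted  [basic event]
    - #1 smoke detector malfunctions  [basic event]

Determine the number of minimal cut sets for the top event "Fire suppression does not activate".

12

Release chain fails [OR]: union of children's cut sets → 4 cut set(s).
Zone B down [OR]: union of children's cut sets → 3 cut set(s).
Manual path lost [AND]: one cut set from each child combined → 1 × 1 = 1 cut set(s).
Fire suppression does not activate [AND]: one cut set from each child combined → 4 × 3 × 1 = 12 cut set(s).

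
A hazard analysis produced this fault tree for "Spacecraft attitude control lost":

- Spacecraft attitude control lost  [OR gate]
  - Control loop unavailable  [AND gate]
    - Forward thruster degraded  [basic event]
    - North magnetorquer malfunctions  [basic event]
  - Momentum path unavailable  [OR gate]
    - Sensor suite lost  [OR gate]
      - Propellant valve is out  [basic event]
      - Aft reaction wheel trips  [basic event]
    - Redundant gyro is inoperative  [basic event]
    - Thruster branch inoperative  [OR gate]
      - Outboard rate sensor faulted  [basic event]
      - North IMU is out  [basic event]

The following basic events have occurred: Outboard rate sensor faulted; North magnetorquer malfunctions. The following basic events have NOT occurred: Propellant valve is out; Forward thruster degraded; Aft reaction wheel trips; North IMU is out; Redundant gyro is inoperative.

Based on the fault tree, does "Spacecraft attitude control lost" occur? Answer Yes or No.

Yes

Control loop unavailable [AND]: Forward thruster degraded=not, North magnetorquer malfunctions=occurs → not all inputs occur → does not occur.
Sensor suite lost [OR]: Propellant valve is out=not, Aft reaction wheel trips=not → no input occurs → does not occur.
Thruster branch inoperative [OR]: Outboard rate sensor faulted=occurs, North IMU is out=not → at least one input occurs → occurs.
Momentum path unavailable [OR]: Sensor suite lost=not, Redundant gyro is inoperative=not, Thruster branch inoperative=occurs → at least one input occurs → occurs.
Spacecraft attitude control lost [OR]: Control loop unavailable=not, Momentum path unavailable=occurs → at least one input occurs → occurs.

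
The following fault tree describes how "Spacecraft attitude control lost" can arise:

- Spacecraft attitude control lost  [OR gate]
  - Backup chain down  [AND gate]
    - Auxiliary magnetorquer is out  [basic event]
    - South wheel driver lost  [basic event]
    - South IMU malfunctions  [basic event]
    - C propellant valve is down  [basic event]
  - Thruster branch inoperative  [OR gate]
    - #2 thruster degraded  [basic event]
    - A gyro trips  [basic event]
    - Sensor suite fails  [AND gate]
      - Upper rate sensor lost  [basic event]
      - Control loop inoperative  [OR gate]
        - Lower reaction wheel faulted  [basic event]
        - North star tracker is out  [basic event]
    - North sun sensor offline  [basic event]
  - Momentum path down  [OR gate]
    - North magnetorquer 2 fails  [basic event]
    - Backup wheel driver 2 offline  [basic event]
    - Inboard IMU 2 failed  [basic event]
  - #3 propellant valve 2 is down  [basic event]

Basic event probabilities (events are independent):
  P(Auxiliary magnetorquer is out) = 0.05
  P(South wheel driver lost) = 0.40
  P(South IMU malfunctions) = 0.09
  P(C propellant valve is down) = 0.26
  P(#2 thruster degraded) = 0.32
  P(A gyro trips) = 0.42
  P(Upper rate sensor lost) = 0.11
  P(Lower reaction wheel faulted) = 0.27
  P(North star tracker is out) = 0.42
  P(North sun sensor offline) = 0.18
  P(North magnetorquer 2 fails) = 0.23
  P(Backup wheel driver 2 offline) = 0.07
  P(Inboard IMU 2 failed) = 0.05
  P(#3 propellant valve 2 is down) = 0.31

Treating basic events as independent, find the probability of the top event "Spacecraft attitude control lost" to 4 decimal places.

P(Backup chain down) [AND] = 0.05 × 0.40 × 0.09 × 0.26 = 0.000468
P(Control loop inoperative) [OR] = 1 − (1−0.27) × (1−0.42) = 0.576600
P(Sensor suite fails) [AND] = 0.11 × 0.576600 = 0.063426
P(Thruster branch inoperative) [OR] = 1 − (1−0.32) × (1−0.42) × (1−0.063426) × (1−0.18) = 0.697104
P(Momentum path down) [OR] = 1 − (1−0.23) × (1−0.07) × (1−0.05) = 0.319705
P(Spacecraft attitude control lost) [OR] = 1 − (1−0.000468) × (1−0.697104) × (1−0.319705) × (1−0.31) = 0.857886
Rounded to 4 decimal places: P(Spacecraft attitude control lost) ≈ 0.8579.

0.8579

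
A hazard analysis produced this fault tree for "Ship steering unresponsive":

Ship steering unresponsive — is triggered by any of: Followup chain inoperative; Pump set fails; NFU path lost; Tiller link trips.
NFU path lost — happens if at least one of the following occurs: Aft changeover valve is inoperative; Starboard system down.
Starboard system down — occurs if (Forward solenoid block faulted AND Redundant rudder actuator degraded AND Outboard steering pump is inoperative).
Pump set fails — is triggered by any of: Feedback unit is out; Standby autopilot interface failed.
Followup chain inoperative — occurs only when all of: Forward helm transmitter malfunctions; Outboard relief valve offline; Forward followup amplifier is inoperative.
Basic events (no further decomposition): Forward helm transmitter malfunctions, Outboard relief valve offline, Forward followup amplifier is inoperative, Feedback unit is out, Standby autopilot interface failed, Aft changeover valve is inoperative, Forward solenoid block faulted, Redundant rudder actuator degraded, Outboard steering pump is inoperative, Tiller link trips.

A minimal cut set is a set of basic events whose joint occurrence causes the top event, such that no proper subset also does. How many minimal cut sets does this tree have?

6

Followup chain inoperative [AND]: one cut set from each child combined → 1 × 1 × 1 = 1 cut set(s).
Pump set fails [OR]: union of children's cut sets → 2 cut set(s).
Starboard system down [AND]: one cut set from each child combined → 1 × 1 × 1 = 1 cut set(s).
NFU path lost [OR]: union of children's cut sets → 2 cut set(s).
Ship steering unresponsive [OR]: union of children's cut sets → 6 cut set(s).
Minimal cut sets: {Forward followup amplifier is inoperative, Forward helm transmitter malfunctions, Outboard relief valve offline}; {Feedback unit is out}; {Standby autopilot interface failed}; {Aft changeover valve is inoperative}; {Forward solenoid block faulted, Outboard steering pump is inoperative, Redundant rudder actuator degraded}; {Tiller link trips}.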